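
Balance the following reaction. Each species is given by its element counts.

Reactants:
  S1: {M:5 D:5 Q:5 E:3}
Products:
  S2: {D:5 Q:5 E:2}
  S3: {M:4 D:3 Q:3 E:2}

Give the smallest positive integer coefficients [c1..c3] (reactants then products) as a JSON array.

Coefficients: [4, 1, 5]

M: 4·5 = 20 | 1·0+5·4 = 20
D: 4·5 = 20 | 1·5+5·3 = 20
Q: 4·5 = 20 | 1·5+5·3 = 20
E: 4·3 = 12 | 1·2+5·2 = 12
gcd(4,1,5) = 1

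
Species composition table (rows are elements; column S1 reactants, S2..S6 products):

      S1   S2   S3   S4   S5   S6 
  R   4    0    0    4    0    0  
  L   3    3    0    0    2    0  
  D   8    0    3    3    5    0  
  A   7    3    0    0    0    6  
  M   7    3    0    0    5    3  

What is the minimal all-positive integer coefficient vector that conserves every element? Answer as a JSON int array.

R: 6·4 = 24 | 4·0+5·0+6·4+3·0+5·0 = 24
L: 6·3 = 18 | 4·3+5·0+6·0+3·2+5·0 = 18
D: 6·8 = 48 | 4·0+5·3+6·3+3·5+5·0 = 48
A: 6·7 = 42 | 4·3+5·0+6·0+3·0+5·6 = 42
M: 6·7 = 42 | 4·3+5·0+6·0+3·5+5·3 = 42
gcd(6,4,5,6,3,5) = 1

Coefficients: [6, 4, 5, 6, 3, 5]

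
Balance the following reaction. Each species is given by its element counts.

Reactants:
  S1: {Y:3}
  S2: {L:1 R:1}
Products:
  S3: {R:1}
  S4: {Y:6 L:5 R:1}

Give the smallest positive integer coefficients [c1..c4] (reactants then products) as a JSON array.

Y: 2·3+5·0 = 6 | 4·0+1·6 = 6
L: 2·0+5·1 = 5 | 4·0+1·5 = 5
R: 2·0+5·1 = 5 | 4·1+1·1 = 5
gcd(2,5,4,1) = 1

Coefficients: [2, 5, 4, 1]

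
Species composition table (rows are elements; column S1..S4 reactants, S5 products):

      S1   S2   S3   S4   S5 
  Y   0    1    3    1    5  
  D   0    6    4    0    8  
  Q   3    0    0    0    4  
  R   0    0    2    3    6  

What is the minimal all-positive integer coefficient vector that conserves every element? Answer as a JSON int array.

Coefficients: [4, 2, 3, 4, 3]

Y: 4·0+2·1+3·3+4·1 = 15 | 3·5 = 15
D: 4·0+2·6+3·4+4·0 = 24 | 3·8 = 24
Q: 4·3+2·0+3·0+4·0 = 12 | 3·4 = 12
R: 4·0+2·0+3·2+4·3 = 18 | 3·6 = 18
gcd(4,2,3,4,3) = 1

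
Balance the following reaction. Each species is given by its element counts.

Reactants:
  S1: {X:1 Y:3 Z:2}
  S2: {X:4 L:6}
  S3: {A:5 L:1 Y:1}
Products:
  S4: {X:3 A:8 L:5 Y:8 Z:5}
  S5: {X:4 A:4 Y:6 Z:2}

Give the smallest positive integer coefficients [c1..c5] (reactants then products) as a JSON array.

X: 6·1+1·4+4·0 = 10 | 2·3+1·4 = 10
A: 6·0+1·0+4·5 = 20 | 2·8+1·4 = 20
L: 6·0+1·6+4·1 = 10 | 2·5+1·0 = 10
Y: 6·3+1·0+4·1 = 22 | 2·8+1·6 = 22
Z: 6·2+1·0+4·0 = 12 | 2·5+1·2 = 12
gcd(6,1,4,2,1) = 1

Coefficients: [6, 1, 4, 2, 1]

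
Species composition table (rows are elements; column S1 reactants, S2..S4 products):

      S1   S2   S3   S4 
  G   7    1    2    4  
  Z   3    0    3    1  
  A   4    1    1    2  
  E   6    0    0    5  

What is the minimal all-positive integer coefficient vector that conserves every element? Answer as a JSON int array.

G: 5·7 = 35 | 5·1+3·2+6·4 = 35
Z: 5·3 = 15 | 5·0+3·3+6·1 = 15
A: 5·4 = 20 | 5·1+3·1+6·2 = 20
E: 5·6 = 30 | 5·0+3·0+6·5 = 30
gcd(5,5,3,6) = 1

Coefficients: [5, 5, 3, 6]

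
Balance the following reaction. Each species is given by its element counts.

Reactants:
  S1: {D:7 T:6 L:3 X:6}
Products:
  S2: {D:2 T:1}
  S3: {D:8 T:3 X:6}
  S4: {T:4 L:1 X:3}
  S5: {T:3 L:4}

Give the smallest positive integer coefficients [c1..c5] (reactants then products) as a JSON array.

Coefficients: [6, 1, 5, 2, 4]

D: 6·7 = 42 | 1·2+5·8+2·0+4·0 = 42
T: 6·6 = 36 | 1·1+5·3+2·4+4·3 = 36
L: 6·3 = 18 | 1·0+5·0+2·1+4·4 = 18
X: 6·6 = 36 | 1·0+5·6+2·3+4·0 = 36
gcd(6,1,5,2,4) = 1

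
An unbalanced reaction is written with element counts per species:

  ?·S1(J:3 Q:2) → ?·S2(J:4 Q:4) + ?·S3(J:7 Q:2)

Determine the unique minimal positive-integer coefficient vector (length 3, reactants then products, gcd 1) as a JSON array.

J: 5·3 = 15 | 2·4+1·7 = 15
Q: 5·2 = 10 | 2·4+1·2 = 10
gcd(5,2,1) = 1

Coefficients: [5, 2, 1]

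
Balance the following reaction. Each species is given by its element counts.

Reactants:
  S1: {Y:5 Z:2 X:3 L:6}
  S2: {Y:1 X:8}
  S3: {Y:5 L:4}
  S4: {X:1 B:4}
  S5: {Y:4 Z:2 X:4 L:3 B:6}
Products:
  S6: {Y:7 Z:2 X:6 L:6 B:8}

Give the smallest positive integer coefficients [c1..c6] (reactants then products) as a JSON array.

Y: 2·5+1·1+3·5+6·0+4·4 = 42 | 6·7 = 42
Z: 2·2+1·0+3·0+6·0+4·2 = 12 | 6·2 = 12
X: 2·3+1·8+3·0+6·1+4·4 = 36 | 6·6 = 36
L: 2·6+1·0+3·4+6·0+4·3 = 36 | 6·6 = 36
B: 2·0+1·0+3·0+6·4+4·6 = 48 | 6·8 = 48
gcd(2,1,3,6,4,6) = 1

Coefficients: [2, 1, 3, 6, 4, 6]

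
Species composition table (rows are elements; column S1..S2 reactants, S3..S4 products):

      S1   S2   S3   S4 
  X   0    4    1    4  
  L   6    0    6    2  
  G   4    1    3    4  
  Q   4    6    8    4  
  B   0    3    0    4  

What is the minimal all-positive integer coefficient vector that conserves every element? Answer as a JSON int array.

Coefficients: [5, 4, 4, 3]

X: 5·0+4·4 = 16 | 4·1+3·4 = 16
L: 5·6+4·0 = 30 | 4·6+3·2 = 30
G: 5·4+4·1 = 24 | 4·3+3·4 = 24
Q: 5·4+4·6 = 44 | 4·8+3·4 = 44
B: 5·0+4·3 = 12 | 4·0+3·4 = 12
gcd(5,4,4,3) = 1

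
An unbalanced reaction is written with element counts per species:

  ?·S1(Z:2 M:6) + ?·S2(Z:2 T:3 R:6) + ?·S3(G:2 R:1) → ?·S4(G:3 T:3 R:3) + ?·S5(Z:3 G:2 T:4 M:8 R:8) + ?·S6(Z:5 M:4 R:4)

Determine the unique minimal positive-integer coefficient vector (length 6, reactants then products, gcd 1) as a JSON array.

Coefficients: [6, 6, 6, 2, 3, 3]

Z: 6·2+6·2+6·0 = 24 | 2·0+3·3+3·5 = 24
G: 6·0+6·0+6·2 = 12 | 2·3+3·2+3·0 = 12
T: 6·0+6·3+6·0 = 18 | 2·3+3·4+3·0 = 18
M: 6·6+6·0+6·0 = 36 | 2·0+3·8+3·4 = 36
R: 6·0+6·6+6·1 = 42 | 2·3+3·8+3·4 = 42
gcd(6,6,6,2,3,3) = 1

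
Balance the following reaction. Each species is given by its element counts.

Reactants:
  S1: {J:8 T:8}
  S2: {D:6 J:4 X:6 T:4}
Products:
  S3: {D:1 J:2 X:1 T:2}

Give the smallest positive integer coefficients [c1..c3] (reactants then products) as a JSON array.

Coefficients: [1, 1, 6]

D: 1·0+1·6 = 6 | 6·1 = 6
J: 1·8+1·4 = 12 | 6·2 = 12
X: 1·0+1·6 = 6 | 6·1 = 6
T: 1·8+1·4 = 12 | 6·2 = 12
gcd(1,1,6) = 1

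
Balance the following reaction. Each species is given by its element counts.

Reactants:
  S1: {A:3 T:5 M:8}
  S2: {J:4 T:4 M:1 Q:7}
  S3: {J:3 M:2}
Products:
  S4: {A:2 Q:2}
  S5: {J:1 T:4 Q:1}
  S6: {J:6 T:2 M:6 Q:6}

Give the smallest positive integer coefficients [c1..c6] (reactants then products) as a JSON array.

J: 2·0+6·4+4·3 = 36 | 3·0+6·1+5·6 = 36
A: 2·3+6·0+4·0 = 6 | 3·2+6·0+5·0 = 6
T: 2·5+6·4+4·0 = 34 | 3·0+6·4+5·2 = 34
M: 2·8+6·1+4·2 = 30 | 3·0+6·0+5·6 = 30
Q: 2·0+6·7+4·0 = 42 | 3·2+6·1+5·6 = 42
gcd(2,6,4,3,6,5) = 1

Coefficients: [2, 6, 4, 3, 6, 5]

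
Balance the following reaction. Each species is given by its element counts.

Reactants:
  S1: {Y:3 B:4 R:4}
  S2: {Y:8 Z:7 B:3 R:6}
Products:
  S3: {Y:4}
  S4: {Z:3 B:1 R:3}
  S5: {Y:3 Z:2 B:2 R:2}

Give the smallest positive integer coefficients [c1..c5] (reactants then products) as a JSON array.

Y: 1·3+4·8 = 35 | 5·4+6·0+5·3 = 35
Z: 1·0+4·7 = 28 | 5·0+6·3+5·2 = 28
B: 1·4+4·3 = 16 | 5·0+6·1+5·2 = 16
R: 1·4+4·6 = 28 | 5·0+6·3+5·2 = 28
gcd(1,4,5,6,5) = 1

Coefficients: [1, 4, 5, 6, 5]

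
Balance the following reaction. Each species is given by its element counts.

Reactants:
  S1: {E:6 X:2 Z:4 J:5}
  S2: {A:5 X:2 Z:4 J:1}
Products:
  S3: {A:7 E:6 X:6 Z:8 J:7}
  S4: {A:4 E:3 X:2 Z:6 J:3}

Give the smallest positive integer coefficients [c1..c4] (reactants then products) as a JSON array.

Coefficients: [2, 3, 1, 2]

A: 2·0+3·5 = 15 | 1·7+2·4 = 15
E: 2·6+3·0 = 12 | 1·6+2·3 = 12
X: 2·2+3·2 = 10 | 1·6+2·2 = 10
Z: 2·4+3·4 = 20 | 1·8+2·6 = 20
J: 2·5+3·1 = 13 | 1·7+2·3 = 13
gcd(2,3,1,2) = 1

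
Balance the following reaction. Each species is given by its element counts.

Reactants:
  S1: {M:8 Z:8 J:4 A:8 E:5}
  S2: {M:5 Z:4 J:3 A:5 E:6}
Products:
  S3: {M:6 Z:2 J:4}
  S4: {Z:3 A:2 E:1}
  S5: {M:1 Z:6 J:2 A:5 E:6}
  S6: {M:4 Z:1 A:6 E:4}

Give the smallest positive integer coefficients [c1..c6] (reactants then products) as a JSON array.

Coefficients: [5, 4, 6, 5, 4, 5]

M: 5·8+4·5 = 60 | 6·6+5·0+4·1+5·4 = 60
Z: 5·8+4·4 = 56 | 6·2+5·3+4·6+5·1 = 56
J: 5·4+4·3 = 32 | 6·4+5·0+4·2+5·0 = 32
A: 5·8+4·5 = 60 | 6·0+5·2+4·5+5·6 = 60
E: 5·5+4·6 = 49 | 6·0+5·1+4·6+5·4 = 49
gcd(5,4,6,5,4,5) = 1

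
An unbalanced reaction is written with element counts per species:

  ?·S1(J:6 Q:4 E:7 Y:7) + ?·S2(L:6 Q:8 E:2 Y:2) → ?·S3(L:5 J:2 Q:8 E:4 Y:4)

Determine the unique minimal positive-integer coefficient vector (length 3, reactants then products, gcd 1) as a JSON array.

L: 2·0+5·6 = 30 | 6·5 = 30
J: 2·6+5·0 = 12 | 6·2 = 12
Q: 2·4+5·8 = 48 | 6·8 = 48
E: 2·7+5·2 = 24 | 6·4 = 24
Y: 2·7+5·2 = 24 | 6·4 = 24
gcd(2,5,6) = 1

Coefficients: [2, 5, 6]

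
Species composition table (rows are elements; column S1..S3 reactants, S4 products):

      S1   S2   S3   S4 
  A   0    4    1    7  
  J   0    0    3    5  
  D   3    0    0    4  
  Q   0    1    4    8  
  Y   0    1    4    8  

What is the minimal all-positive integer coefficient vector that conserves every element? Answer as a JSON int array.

Coefficients: [4, 4, 5, 3]

A: 4·0+4·4+5·1 = 21 | 3·7 = 21
J: 4·0+4·0+5·3 = 15 | 3·5 = 15
D: 4·3+4·0+5·0 = 12 | 3·4 = 12
Q: 4·0+4·1+5·4 = 24 | 3·8 = 24
Y: 4·0+4·1+5·4 = 24 | 3·8 = 24
gcd(4,4,5,3) = 1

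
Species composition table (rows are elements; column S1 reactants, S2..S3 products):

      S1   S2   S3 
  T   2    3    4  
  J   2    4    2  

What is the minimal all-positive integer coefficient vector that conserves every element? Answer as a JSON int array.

T: 5·2 = 10 | 2·3+1·4 = 10
J: 5·2 = 10 | 2·4+1·2 = 10
gcd(5,2,1) = 1

Coefficients: [5, 2, 1]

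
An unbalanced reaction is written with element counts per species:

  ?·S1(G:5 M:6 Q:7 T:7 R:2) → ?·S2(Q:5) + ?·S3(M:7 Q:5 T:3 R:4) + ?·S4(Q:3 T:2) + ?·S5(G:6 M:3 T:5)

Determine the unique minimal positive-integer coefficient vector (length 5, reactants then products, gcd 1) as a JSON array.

G: 6·5 = 30 | 3·0+3·0+4·0+5·6 = 30
M: 6·6 = 36 | 3·0+3·7+4·0+5·3 = 36
Q: 6·7 = 42 | 3·5+3·5+4·3+5·0 = 42
T: 6·7 = 42 | 3·0+3·3+4·2+5·5 = 42
R: 6·2 = 12 | 3·0+3·4+4·0+5·0 = 12
gcd(6,3,3,4,5) = 1

Coefficients: [6, 3, 3, 4, 5]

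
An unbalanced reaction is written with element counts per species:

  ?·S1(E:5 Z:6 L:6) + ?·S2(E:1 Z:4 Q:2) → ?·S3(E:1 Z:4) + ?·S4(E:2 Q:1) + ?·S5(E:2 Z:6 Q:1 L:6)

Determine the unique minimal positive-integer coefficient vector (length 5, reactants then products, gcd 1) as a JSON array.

Coefficients: [4, 5, 5, 6, 4]

E: 4·5+5·1 = 25 | 5·1+6·2+4·2 = 25
Z: 4·6+5·4 = 44 | 5·4+6·0+4·6 = 44
Q: 4·0+5·2 = 10 | 5·0+6·1+4·1 = 10
L: 4·6+5·0 = 24 | 5·0+6·0+4·6 = 24
gcd(4,5,5,6,4) = 1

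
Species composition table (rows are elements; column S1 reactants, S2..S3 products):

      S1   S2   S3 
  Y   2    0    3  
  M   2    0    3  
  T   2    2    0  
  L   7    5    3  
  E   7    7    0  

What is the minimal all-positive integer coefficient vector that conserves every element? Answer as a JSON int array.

Coefficients: [3, 3, 2]

Y: 3·2 = 6 | 3·0+2·3 = 6
M: 3·2 = 6 | 3·0+2·3 = 6
T: 3·2 = 6 | 3·2+2·0 = 6
L: 3·7 = 21 | 3·5+2·3 = 21
E: 3·7 = 21 | 3·7+2·0 = 21
gcd(3,3,2) = 1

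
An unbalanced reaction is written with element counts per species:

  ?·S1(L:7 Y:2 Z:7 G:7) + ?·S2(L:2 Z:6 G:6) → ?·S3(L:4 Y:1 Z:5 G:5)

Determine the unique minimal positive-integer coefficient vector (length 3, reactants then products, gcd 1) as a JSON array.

Coefficients: [2, 1, 4]

L: 2·7+1·2 = 16 | 4·4 = 16
Y: 2·2+1·0 = 4 | 4·1 = 4
Z: 2·7+1·6 = 20 | 4·5 = 20
G: 2·7+1·6 = 20 | 4·5 = 20
gcd(2,1,4) = 1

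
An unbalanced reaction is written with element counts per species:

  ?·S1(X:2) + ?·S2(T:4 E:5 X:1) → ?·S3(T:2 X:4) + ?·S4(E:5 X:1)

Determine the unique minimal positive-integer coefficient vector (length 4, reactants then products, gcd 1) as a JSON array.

Coefficients: [4, 1, 2, 1]

T: 4·0+1·4 = 4 | 2·2+1·0 = 4
E: 4·0+1·5 = 5 | 2·0+1·5 = 5
X: 4·2+1·1 = 9 | 2·4+1·1 = 9
gcd(4,1,2,1) = 1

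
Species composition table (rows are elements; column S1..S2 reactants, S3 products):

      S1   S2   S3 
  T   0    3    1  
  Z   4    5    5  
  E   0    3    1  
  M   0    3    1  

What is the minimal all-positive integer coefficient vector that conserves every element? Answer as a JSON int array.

T: 5·0+2·3 = 6 | 6·1 = 6
Z: 5·4+2·5 = 30 | 6·5 = 30
E: 5·0+2·3 = 6 | 6·1 = 6
M: 5·0+2·3 = 6 | 6·1 = 6
gcd(5,2,6) = 1

Coefficients: [5, 2, 6]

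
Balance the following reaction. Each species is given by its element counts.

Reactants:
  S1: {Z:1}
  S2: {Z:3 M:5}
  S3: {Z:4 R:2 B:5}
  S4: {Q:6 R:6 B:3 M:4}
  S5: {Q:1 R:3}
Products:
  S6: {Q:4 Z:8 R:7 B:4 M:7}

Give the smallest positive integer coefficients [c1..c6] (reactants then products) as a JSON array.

Q: 6·0+2·0+1·0+1·6+2·1 = 8 | 2·4 = 8
Z: 6·1+2·3+1·4+1·0+2·0 = 16 | 2·8 = 16
R: 6·0+2·0+1·2+1·6+2·3 = 14 | 2·7 = 14
B: 6·0+2·0+1·5+1·3+2·0 = 8 | 2·4 = 8
M: 6·0+2·5+1·0+1·4+2·0 = 14 | 2·7 = 14
gcd(6,2,1,1,2,2) = 1

Coefficients: [6, 2, 1, 1, 2, 2]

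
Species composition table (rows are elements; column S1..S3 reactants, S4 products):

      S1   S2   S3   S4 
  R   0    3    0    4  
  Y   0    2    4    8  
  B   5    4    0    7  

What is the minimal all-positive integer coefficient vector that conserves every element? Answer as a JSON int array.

Coefficients: [1, 4, 4, 3]

R: 1·0+4·3+4·0 = 12 | 3·4 = 12
Y: 1·0+4·2+4·4 = 24 | 3·8 = 24
B: 1·5+4·4+4·0 = 21 | 3·7 = 21
gcd(1,4,4,3) = 1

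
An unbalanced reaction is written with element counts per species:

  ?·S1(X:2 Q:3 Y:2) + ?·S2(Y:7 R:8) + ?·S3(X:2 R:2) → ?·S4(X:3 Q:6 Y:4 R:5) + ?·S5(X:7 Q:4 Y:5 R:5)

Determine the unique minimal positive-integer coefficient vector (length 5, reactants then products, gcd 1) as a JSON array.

X: 6·2+1·0+6·2 = 24 | 1·3+3·7 = 24
Q: 6·3+1·0+6·0 = 18 | 1·6+3·4 = 18
Y: 6·2+1·7+6·0 = 19 | 1·4+3·5 = 19
R: 6·0+1·8+6·2 = 20 | 1·5+3·5 = 20
gcd(6,1,6,1,3) = 1

Coefficients: [6, 1, 6, 1, 3]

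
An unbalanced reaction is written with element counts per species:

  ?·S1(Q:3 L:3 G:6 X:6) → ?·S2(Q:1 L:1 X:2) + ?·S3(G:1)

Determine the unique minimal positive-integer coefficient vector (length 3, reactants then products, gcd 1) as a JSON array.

Q: 1·3 = 3 | 3·1+6·0 = 3
L: 1·3 = 3 | 3·1+6·0 = 3
G: 1·6 = 6 | 3·0+6·1 = 6
X: 1·6 = 6 | 3·2+6·0 = 6
gcd(1,3,6) = 1

Coefficients: [1, 3, 6]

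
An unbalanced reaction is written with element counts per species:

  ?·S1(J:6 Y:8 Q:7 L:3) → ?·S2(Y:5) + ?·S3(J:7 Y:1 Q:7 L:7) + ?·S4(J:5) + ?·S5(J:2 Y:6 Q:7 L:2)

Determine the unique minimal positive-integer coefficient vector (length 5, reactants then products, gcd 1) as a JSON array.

Coefficients: [5, 3, 1, 3, 4]

J: 5·6 = 30 | 3·0+1·7+3·5+4·2 = 30
Y: 5·8 = 40 | 3·5+1·1+3·0+4·6 = 40
Q: 5·7 = 35 | 3·0+1·7+3·0+4·7 = 35
L: 5·3 = 15 | 3·0+1·7+3·0+4·2 = 15
gcd(5,3,1,3,4) = 1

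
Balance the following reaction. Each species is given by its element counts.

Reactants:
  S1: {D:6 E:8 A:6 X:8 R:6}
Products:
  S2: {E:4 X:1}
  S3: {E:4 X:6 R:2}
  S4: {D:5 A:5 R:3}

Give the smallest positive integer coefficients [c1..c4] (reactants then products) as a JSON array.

Coefficients: [5, 4, 6, 6]

D: 5·6 = 30 | 4·0+6·0+6·5 = 30
E: 5·8 = 40 | 4·4+6·4+6·0 = 40
A: 5·6 = 30 | 4·0+6·0+6·5 = 30
X: 5·8 = 40 | 4·1+6·6+6·0 = 40
R: 5·6 = 30 | 4·0+6·2+6·3 = 30
gcd(5,4,6,6) = 1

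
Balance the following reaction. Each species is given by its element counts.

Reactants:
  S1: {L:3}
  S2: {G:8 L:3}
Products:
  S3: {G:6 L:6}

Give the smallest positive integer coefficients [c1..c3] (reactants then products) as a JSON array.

Coefficients: [5, 3, 4]

G: 5·0+3·8 = 24 | 4·6 = 24
L: 5·3+3·3 = 24 | 4·6 = 24
gcd(5,3,4) = 1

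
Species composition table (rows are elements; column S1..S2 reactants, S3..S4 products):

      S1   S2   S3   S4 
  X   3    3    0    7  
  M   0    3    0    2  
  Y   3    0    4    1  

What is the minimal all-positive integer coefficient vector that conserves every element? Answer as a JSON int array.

X: 5·3+2·3 = 21 | 3·0+3·7 = 21
M: 5·0+2·3 = 6 | 3·0+3·2 = 6
Y: 5·3+2·0 = 15 | 3·4+3·1 = 15
gcd(5,2,3,3) = 1

Coefficients: [5, 2, 3, 3]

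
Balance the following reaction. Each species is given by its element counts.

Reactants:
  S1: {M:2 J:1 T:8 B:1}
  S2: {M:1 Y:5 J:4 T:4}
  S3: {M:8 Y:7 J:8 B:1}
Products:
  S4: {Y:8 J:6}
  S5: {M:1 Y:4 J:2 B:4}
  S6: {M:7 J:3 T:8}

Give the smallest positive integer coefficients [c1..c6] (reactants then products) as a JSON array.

Coefficients: [4, 4, 4, 5, 2, 6]

M: 4·2+4·1+4·8 = 44 | 5·0+2·1+6·7 = 44
Y: 4·0+4·5+4·7 = 48 | 5·8+2·4+6·0 = 48
J: 4·1+4·4+4·8 = 52 | 5·6+2·2+6·3 = 52
T: 4·8+4·4+4·0 = 48 | 5·0+2·0+6·8 = 48
B: 4·1+4·0+4·1 = 8 | 5·0+2·4+6·0 = 8
gcd(4,4,4,5,2,6) = 1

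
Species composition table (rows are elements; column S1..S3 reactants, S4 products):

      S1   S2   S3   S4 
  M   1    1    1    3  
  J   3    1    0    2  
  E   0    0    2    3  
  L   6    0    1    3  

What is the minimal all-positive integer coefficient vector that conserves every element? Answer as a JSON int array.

Coefficients: [1, 5, 6, 4]

M: 1·1+5·1+6·1 = 12 | 4·3 = 12
J: 1·3+5·1+6·0 = 8 | 4·2 = 8
E: 1·0+5·0+6·2 = 12 | 4·3 = 12
L: 1·6+5·0+6·1 = 12 | 4·3 = 12
gcd(1,5,6,4) = 1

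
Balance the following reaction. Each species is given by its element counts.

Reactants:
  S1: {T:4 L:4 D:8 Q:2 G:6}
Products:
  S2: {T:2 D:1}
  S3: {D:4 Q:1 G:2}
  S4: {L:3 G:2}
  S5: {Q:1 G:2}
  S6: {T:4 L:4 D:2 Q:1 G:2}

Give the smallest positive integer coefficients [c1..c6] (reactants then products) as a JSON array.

Coefficients: [4, 6, 6, 4, 1, 1]

T: 4·4 = 16 | 6·2+6·0+4·0+1·0+1·4 = 16
L: 4·4 = 16 | 6·0+6·0+4·3+1·0+1·4 = 16
D: 4·8 = 32 | 6·1+6·4+4·0+1·0+1·2 = 32
Q: 4·2 = 8 | 6·0+6·1+4·0+1·1+1·1 = 8
G: 4·6 = 24 | 6·0+6·2+4·2+1·2+1·2 = 24
gcd(4,6,6,4,1,1) = 1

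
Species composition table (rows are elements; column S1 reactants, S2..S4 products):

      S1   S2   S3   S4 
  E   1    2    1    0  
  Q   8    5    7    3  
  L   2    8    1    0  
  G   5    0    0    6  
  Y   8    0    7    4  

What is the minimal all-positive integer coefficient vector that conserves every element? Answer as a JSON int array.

Coefficients: [6, 1, 4, 5]

E: 6·1 = 6 | 1·2+4·1+5·0 = 6
Q: 6·8 = 48 | 1·5+4·7+5·3 = 48
L: 6·2 = 12 | 1·8+4·1+5·0 = 12
G: 6·5 = 30 | 1·0+4·0+5·6 = 30
Y: 6·8 = 48 | 1·0+4·7+5·4 = 48
gcd(6,1,4,5) = 1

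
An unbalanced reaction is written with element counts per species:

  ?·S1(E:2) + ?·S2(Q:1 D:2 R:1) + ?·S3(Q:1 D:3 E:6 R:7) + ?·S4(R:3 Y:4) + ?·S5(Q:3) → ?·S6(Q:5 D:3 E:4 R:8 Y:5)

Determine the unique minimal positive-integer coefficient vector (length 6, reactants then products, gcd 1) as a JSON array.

Coefficients: [2, 3, 2, 5, 5, 4]

Q: 2·0+3·1+2·1+5·0+5·3 = 20 | 4·5 = 20
D: 2·0+3·2+2·3+5·0+5·0 = 12 | 4·3 = 12
E: 2·2+3·0+2·6+5·0+5·0 = 16 | 4·4 = 16
R: 2·0+3·1+2·7+5·3+5·0 = 32 | 4·8 = 32
Y: 2·0+3·0+2·0+5·4+5·0 = 20 | 4·5 = 20
gcd(2,3,2,5,5,4) = 1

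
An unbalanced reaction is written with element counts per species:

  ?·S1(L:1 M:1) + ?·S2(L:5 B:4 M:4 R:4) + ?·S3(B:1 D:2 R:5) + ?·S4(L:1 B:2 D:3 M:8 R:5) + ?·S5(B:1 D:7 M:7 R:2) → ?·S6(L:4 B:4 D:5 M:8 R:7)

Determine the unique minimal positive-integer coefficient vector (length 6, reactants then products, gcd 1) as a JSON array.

Coefficients: [3, 4, 3, 1, 3, 6]

L: 3·1+4·5+3·0+1·1+3·0 = 24 | 6·4 = 24
B: 3·0+4·4+3·1+1·2+3·1 = 24 | 6·4 = 24
D: 3·0+4·0+3·2+1·3+3·7 = 30 | 6·5 = 30
M: 3·1+4·4+3·0+1·8+3·7 = 48 | 6·8 = 48
R: 3·0+4·4+3·5+1·5+3·2 = 42 | 6·7 = 42
gcd(3,4,3,1,3,6) = 1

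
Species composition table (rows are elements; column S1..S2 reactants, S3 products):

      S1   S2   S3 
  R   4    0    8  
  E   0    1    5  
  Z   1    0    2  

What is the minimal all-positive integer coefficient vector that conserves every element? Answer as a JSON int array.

R: 2·4+5·0 = 8 | 1·8 = 8
E: 2·0+5·1 = 5 | 1·5 = 5
Z: 2·1+5·0 = 2 | 1·2 = 2
gcd(2,5,1) = 1

Coefficients: [2, 5, 1]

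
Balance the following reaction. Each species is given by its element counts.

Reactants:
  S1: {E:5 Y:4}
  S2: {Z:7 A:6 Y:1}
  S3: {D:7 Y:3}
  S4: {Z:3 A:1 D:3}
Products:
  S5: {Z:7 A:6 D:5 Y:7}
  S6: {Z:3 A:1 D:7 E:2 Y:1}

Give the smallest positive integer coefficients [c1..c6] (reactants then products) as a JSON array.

Z: 2·0+3·7+5·0+5·3 = 36 | 3·7+5·3 = 36
A: 2·0+3·6+5·0+5·1 = 23 | 3·6+5·1 = 23
D: 2·0+3·0+5·7+5·3 = 50 | 3·5+5·7 = 50
E: 2·5+3·0+5·0+5·0 = 10 | 3·0+5·2 = 10
Y: 2·4+3·1+5·3+5·0 = 26 | 3·7+5·1 = 26
gcd(2,3,5,5,3,5) = 1

Coefficients: [2, 3, 5, 5, 3, 5]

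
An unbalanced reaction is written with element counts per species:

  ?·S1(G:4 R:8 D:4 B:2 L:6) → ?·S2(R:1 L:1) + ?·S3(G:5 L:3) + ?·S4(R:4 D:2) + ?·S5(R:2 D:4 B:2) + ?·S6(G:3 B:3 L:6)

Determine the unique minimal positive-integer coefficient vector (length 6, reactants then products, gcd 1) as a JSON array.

G: 4·4 = 16 | 6·0+2·5+6·0+1·0+2·3 = 16
R: 4·8 = 32 | 6·1+2·0+6·4+1·2+2·0 = 32
D: 4·4 = 16 | 6·0+2·0+6·2+1·4+2·0 = 16
B: 4·2 = 8 | 6·0+2·0+6·0+1·2+2·3 = 8
L: 4·6 = 24 | 6·1+2·3+6·0+1·0+2·6 = 24
gcd(4,6,2,6,1,2) = 1

Coefficients: [4, 6, 2, 6, 1, 2]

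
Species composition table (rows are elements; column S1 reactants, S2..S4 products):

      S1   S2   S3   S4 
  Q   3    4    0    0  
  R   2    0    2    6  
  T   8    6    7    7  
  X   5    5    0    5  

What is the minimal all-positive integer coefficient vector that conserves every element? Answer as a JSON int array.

Q: 4·3 = 12 | 3·4+1·0+1·0 = 12
R: 4·2 = 8 | 3·0+1·2+1·6 = 8
T: 4·8 = 32 | 3·6+1·7+1·7 = 32
X: 4·5 = 20 | 3·5+1·0+1·5 = 20
gcd(4,3,1,1) = 1

Coefficients: [4, 3, 1, 1]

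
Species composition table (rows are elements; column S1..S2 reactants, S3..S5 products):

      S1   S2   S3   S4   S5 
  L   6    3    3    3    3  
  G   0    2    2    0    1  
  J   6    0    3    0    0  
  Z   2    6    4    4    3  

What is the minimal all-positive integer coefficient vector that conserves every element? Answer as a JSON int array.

L: 2·6+5·3 = 27 | 4·3+3·3+2·3 = 27
G: 2·0+5·2 = 10 | 4·2+3·0+2·1 = 10
J: 2·6+5·0 = 12 | 4·3+3·0+2·0 = 12
Z: 2·2+5·6 = 34 | 4·4+3·4+2·3 = 34
gcd(2,5,4,3,2) = 1

Coefficients: [2, 5, 4, 3, 2]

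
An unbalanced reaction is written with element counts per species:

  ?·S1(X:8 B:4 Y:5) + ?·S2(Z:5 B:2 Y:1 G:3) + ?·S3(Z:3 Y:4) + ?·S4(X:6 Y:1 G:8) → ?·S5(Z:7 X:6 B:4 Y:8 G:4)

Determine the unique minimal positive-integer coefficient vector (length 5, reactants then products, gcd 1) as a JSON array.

Coefficients: [3, 4, 5, 1, 5]

Z: 3·0+4·5+5·3+1·0 = 35 | 5·7 = 35
X: 3·8+4·0+5·0+1·6 = 30 | 5·6 = 30
B: 3·4+4·2+5·0+1·0 = 20 | 5·4 = 20
Y: 3·5+4·1+5·4+1·1 = 40 | 5·8 = 40
G: 3·0+4·3+5·0+1·8 = 20 | 5·4 = 20
gcd(3,4,5,1,5) = 1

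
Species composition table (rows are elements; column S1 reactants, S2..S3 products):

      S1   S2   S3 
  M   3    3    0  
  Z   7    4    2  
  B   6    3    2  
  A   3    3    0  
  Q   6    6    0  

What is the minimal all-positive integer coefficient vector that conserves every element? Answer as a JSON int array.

Coefficients: [2, 2, 3]

M: 2·3 = 6 | 2·3+3·0 = 6
Z: 2·7 = 14 | 2·4+3·2 = 14
B: 2·6 = 12 | 2·3+3·2 = 12
A: 2·3 = 6 | 2·3+3·0 = 6
Q: 2·6 = 12 | 2·6+3·0 = 12
gcd(2,2,3) = 1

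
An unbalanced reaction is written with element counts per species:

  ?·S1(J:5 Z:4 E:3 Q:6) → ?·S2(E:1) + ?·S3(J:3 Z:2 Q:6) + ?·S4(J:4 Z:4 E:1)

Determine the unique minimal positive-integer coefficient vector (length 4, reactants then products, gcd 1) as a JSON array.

J: 2·5 = 10 | 5·0+2·3+1·4 = 10
Z: 2·4 = 8 | 5·0+2·2+1·4 = 8
E: 2·3 = 6 | 5·1+2·0+1·1 = 6
Q: 2·6 = 12 | 5·0+2·6+1·0 = 12
gcd(2,5,2,1) = 1

Coefficients: [2, 5, 2, 1]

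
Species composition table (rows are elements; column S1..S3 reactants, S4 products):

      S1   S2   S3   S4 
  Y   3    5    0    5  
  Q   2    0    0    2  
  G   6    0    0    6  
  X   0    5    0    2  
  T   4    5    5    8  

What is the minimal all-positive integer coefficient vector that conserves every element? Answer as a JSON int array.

Coefficients: [5, 2, 2, 5]

Y: 5·3+2·5+2·0 = 25 | 5·5 = 25
Q: 5·2+2·0+2·0 = 10 | 5·2 = 10
G: 5·6+2·0+2·0 = 30 | 5·6 = 30
X: 5·0+2·5+2·0 = 10 | 5·2 = 10
T: 5·4+2·5+2·5 = 40 | 5·8 = 40
gcd(5,2,2,5) = 1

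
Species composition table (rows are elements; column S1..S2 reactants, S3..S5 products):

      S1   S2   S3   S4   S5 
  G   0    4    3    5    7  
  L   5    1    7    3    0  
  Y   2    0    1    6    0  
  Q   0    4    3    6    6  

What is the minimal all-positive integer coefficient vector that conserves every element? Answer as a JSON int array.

G: 5·0+6·4 = 24 | 4·3+1·5+1·7 = 24
L: 5·5+6·1 = 31 | 4·7+1·3+1·0 = 31
Y: 5·2+6·0 = 10 | 4·1+1·6+1·0 = 10
Q: 5·0+6·4 = 24 | 4·3+1·6+1·6 = 24
gcd(5,6,4,1,1) = 1

Coefficients: [5, 6, 4, 1, 1]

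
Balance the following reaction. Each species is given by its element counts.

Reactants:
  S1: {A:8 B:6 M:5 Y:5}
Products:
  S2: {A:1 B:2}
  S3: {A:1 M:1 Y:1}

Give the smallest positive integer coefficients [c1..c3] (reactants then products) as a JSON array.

A: 1·8 = 8 | 3·1+5·1 = 8
B: 1·6 = 6 | 3·2+5·0 = 6
M: 1·5 = 5 | 3·0+5·1 = 5
Y: 1·5 = 5 | 3·0+5·1 = 5
gcd(1,3,5) = 1

Coefficients: [1, 3, 5]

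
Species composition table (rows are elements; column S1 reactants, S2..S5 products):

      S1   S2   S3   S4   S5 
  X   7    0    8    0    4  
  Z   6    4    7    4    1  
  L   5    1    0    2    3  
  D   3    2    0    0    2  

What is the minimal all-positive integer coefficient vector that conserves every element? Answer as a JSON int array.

Coefficients: [4, 1, 1, 2, 5]

X: 4·7 = 28 | 1·0+1·8+2·0+5·4 = 28
Z: 4·6 = 24 | 1·4+1·7+2·4+5·1 = 24
L: 4·5 = 20 | 1·1+1·0+2·2+5·3 = 20
D: 4·3 = 12 | 1·2+1·0+2·0+5·2 = 12
gcd(4,1,1,2,5) = 1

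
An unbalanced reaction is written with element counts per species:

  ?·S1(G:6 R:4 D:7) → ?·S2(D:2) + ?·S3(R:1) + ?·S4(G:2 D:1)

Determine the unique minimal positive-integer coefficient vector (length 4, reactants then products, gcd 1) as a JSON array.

G: 1·6 = 6 | 2·0+4·0+3·2 = 6
R: 1·4 = 4 | 2·0+4·1+3·0 = 4
D: 1·7 = 7 | 2·2+4·0+3·1 = 7
gcd(1,2,4,3) = 1

Coefficients: [1, 2, 4, 3]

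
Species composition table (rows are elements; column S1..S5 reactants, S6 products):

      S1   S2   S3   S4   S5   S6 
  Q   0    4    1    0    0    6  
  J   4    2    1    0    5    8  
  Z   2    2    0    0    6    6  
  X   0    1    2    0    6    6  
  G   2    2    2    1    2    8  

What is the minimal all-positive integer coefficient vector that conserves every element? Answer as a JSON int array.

Q: 3·0+6·4+6·1+6·0+2·0 = 30 | 5·6 = 30
J: 3·4+6·2+6·1+6·0+2·5 = 40 | 5·8 = 40
Z: 3·2+6·2+6·0+6·0+2·6 = 30 | 5·6 = 30
X: 3·0+6·1+6·2+6·0+2·6 = 30 | 5·6 = 30
G: 3·2+6·2+6·2+6·1+2·2 = 40 | 5·8 = 40
gcd(3,6,6,6,2,5) = 1

Coefficients: [3, 6, 6, 6, 2, 5]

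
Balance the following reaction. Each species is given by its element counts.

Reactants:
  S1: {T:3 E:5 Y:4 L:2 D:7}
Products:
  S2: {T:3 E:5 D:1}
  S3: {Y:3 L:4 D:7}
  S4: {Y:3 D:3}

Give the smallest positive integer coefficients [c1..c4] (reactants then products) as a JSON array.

T: 6·3 = 18 | 6·3+3·0+5·0 = 18
E: 6·5 = 30 | 6·5+3·0+5·0 = 30
Y: 6·4 = 24 | 6·0+3·3+5·3 = 24
L: 6·2 = 12 | 6·0+3·4+5·0 = 12
D: 6·7 = 42 | 6·1+3·7+5·3 = 42
gcd(6,6,3,5) = 1

Coefficients: [6, 6, 3, 5]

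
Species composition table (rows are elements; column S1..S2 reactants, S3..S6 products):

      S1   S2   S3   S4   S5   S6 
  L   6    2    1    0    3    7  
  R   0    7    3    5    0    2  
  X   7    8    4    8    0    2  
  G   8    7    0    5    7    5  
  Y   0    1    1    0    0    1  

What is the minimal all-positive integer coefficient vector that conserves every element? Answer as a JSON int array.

Coefficients: [2, 6, 5, 5, 4, 1]

L: 2·6+6·2 = 24 | 5·1+5·0+4·3+1·7 = 24
R: 2·0+6·7 = 42 | 5·3+5·5+4·0+1·2 = 42
X: 2·7+6·8 = 62 | 5·4+5·8+4·0+1·2 = 62
G: 2·8+6·7 = 58 | 5·0+5·5+4·7+1·5 = 58
Y: 2·0+6·1 = 6 | 5·1+5·0+4·0+1·1 = 6
gcd(2,6,5,5,4,1) = 1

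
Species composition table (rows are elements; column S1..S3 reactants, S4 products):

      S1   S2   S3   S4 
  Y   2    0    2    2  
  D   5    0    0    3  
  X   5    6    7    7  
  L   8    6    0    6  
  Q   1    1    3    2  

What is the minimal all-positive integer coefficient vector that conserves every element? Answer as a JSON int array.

Coefficients: [3, 1, 2, 5]

Y: 3·2+1·0+2·2 = 10 | 5·2 = 10
D: 3·5+1·0+2·0 = 15 | 5·3 = 15
X: 3·5+1·6+2·7 = 35 | 5·7 = 35
L: 3·8+1·6+2·0 = 30 | 5·6 = 30
Q: 3·1+1·1+2·3 = 10 | 5·2 = 10
gcd(3,1,2,5) = 1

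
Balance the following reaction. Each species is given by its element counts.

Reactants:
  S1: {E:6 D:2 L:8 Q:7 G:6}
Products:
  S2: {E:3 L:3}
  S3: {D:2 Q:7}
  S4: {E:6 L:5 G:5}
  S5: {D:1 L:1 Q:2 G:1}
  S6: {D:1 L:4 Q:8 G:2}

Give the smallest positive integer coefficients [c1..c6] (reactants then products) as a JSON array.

E: 5·6 = 30 | 2·3+1·0+4·6+6·0+2·0 = 30
D: 5·2 = 10 | 2·0+1·2+4·0+6·1+2·1 = 10
L: 5·8 = 40 | 2·3+1·0+4·5+6·1+2·4 = 40
Q: 5·7 = 35 | 2·0+1·7+4·0+6·2+2·8 = 35
G: 5·6 = 30 | 2·0+1·0+4·5+6·1+2·2 = 30
gcd(5,2,1,4,6,2) = 1

Coefficients: [5, 2, 1, 4, 6, 2]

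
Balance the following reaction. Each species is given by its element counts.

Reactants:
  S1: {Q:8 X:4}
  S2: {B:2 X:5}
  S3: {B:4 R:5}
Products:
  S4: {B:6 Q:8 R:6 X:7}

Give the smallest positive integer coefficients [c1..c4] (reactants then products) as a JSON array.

Coefficients: [5, 3, 6, 5]

B: 5·0+3·2+6·4 = 30 | 5·6 = 30
Q: 5·8+3·0+6·0 = 40 | 5·8 = 40
R: 5·0+3·0+6·5 = 30 | 5·6 = 30
X: 5·4+3·5+6·0 = 35 | 5·7 = 35
gcd(5,3,6,5) = 1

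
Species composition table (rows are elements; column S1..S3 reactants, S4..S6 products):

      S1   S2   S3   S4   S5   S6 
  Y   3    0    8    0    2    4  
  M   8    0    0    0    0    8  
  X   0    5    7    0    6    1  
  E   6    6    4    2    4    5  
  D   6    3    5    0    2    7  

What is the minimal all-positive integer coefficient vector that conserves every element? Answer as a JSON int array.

Coefficients: [6, 1, 1, 6, 1, 6]

Y: 6·3+1·0+1·8 = 26 | 6·0+1·2+6·4 = 26
M: 6·8+1·0+1·0 = 48 | 6·0+1·0+6·8 = 48
X: 6·0+1·5+1·7 = 12 | 6·0+1·6+6·1 = 12
E: 6·6+1·6+1·4 = 46 | 6·2+1·4+6·5 = 46
D: 6·6+1·3+1·5 = 44 | 6·0+1·2+6·7 = 44
gcd(6,1,1,6,1,6) = 1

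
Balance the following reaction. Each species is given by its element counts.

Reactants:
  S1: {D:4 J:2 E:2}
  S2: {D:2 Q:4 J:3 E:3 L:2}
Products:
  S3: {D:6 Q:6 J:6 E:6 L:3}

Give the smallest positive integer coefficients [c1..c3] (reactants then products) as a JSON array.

D: 3·4+6·2 = 24 | 4·6 = 24
Q: 3·0+6·4 = 24 | 4·6 = 24
J: 3·2+6·3 = 24 | 4·6 = 24
E: 3·2+6·3 = 24 | 4·6 = 24
L: 3·0+6·2 = 12 | 4·3 = 12
gcd(3,6,4) = 1

Coefficients: [3, 6, 4]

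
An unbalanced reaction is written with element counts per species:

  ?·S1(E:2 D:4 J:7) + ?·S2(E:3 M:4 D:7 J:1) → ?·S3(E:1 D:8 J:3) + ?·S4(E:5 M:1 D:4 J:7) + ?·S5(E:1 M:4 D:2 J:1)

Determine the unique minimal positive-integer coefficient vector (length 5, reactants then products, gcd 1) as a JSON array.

E: 6·2+6·3 = 30 | 5·1+4·5+5·1 = 30
M: 6·0+6·4 = 24 | 5·0+4·1+5·4 = 24
D: 6·4+6·7 = 66 | 5·8+4·4+5·2 = 66
J: 6·7+6·1 = 48 | 5·3+4·7+5·1 = 48
gcd(6,6,5,4,5) = 1

Coefficients: [6, 6, 5, 4, 5]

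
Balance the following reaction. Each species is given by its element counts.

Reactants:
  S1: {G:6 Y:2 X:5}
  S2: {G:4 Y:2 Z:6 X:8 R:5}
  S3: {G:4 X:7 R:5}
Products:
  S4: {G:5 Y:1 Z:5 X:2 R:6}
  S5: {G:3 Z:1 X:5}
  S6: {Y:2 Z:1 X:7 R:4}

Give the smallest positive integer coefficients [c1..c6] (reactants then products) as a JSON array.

G: 1·6+5·4+3·4 = 38 | 4·5+6·3+4·0 = 38
Y: 1·2+5·2+3·0 = 12 | 4·1+6·0+4·2 = 12
Z: 1·0+5·6+3·0 = 30 | 4·5+6·1+4·1 = 30
X: 1·5+5·8+3·7 = 66 | 4·2+6·5+4·7 = 66
R: 1·0+5·5+3·5 = 40 | 4·6+6·0+4·4 = 40
gcd(1,5,3,4,6,4) = 1

Coefficients: [1, 5, 3, 4, 6, 4]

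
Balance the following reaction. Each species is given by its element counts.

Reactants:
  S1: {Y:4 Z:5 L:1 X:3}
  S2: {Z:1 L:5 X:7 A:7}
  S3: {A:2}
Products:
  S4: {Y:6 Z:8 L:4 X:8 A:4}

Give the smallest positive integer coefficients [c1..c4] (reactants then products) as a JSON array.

Y: 6·4+2·0+1·0 = 24 | 4·6 = 24
Z: 6·5+2·1+1·0 = 32 | 4·8 = 32
L: 6·1+2·5+1·0 = 16 | 4·4 = 16
X: 6·3+2·7+1·0 = 32 | 4·8 = 32
A: 6·0+2·7+1·2 = 16 | 4·4 = 16
gcd(6,2,1,4) = 1

Coefficients: [6, 2, 1, 4]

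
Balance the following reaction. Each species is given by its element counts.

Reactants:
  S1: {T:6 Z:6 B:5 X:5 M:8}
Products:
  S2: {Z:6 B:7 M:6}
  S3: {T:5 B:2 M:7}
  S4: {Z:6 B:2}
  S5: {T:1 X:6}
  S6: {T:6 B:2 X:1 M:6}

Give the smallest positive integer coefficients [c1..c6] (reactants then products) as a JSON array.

Coefficients: [5, 1, 4, 4, 4, 1]

T: 5·6 = 30 | 1·0+4·5+4·0+4·1+1·6 = 30
Z: 5·6 = 30 | 1·6+4·0+4·6+4·0+1·0 = 30
B: 5·5 = 25 | 1·7+4·2+4·2+4·0+1·2 = 25
X: 5·5 = 25 | 1·0+4·0+4·0+4·6+1·1 = 25
M: 5·8 = 40 | 1·6+4·7+4·0+4·0+1·6 = 40
gcd(5,1,4,4,4,1) = 1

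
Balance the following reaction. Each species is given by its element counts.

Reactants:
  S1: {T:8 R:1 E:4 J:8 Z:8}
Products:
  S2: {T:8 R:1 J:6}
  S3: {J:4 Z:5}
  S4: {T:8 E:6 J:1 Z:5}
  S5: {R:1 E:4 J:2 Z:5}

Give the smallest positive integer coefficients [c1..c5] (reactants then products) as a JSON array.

Coefficients: [5, 3, 4, 2, 2]

T: 5·8 = 40 | 3·8+4·0+2·8+2·0 = 40
R: 5·1 = 5 | 3·1+4·0+2·0+2·1 = 5
E: 5·4 = 20 | 3·0+4·0+2·6+2·4 = 20
J: 5·8 = 40 | 3·6+4·4+2·1+2·2 = 40
Z: 5·8 = 40 | 3·0+4·5+2·5+2·5 = 40
gcd(5,3,4,2,2) = 1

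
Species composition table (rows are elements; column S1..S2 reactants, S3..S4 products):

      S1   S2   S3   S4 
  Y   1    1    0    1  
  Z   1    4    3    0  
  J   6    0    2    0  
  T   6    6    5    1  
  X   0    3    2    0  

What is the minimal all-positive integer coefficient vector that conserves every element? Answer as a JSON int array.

Y: 1·1+2·1 = 3 | 3·0+3·1 = 3
Z: 1·1+2·4 = 9 | 3·3+3·0 = 9
J: 1·6+2·0 = 6 | 3·2+3·0 = 6
T: 1·6+2·6 = 18 | 3·5+3·1 = 18
X: 1·0+2·3 = 6 | 3·2+3·0 = 6
gcd(1,2,3,3) = 1

Coefficients: [1, 2, 3, 3]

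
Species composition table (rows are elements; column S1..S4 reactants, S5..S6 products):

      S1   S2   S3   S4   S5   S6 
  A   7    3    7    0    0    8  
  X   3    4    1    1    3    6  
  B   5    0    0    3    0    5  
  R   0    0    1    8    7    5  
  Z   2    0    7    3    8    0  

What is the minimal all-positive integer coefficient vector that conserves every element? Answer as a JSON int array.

A: 1·7+6·3+1·7+5·0 = 32 | 3·0+4·8 = 32
X: 1·3+6·4+1·1+5·1 = 33 | 3·3+4·6 = 33
B: 1·5+6·0+1·0+5·3 = 20 | 3·0+4·5 = 20
R: 1·0+6·0+1·1+5·8 = 41 | 3·7+4·5 = 41
Z: 1·2+6·0+1·7+5·3 = 24 | 3·8+4·0 = 24
gcd(1,6,1,5,3,4) = 1

Coefficients: [1, 6, 1, 5, 3, 4]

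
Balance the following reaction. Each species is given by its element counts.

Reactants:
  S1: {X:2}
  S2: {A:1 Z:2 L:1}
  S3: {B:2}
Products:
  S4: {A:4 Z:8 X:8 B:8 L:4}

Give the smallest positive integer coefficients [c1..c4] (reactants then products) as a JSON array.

Coefficients: [4, 4, 4, 1]

A: 4·0+4·1+4·0 = 4 | 1·4 = 4
Z: 4·0+4·2+4·0 = 8 | 1·8 = 8
X: 4·2+4·0+4·0 = 8 | 1·8 = 8
B: 4·0+4·0+4·2 = 8 | 1·8 = 8
L: 4·0+4·1+4·0 = 4 | 1·4 = 4
gcd(4,4,4,1) = 1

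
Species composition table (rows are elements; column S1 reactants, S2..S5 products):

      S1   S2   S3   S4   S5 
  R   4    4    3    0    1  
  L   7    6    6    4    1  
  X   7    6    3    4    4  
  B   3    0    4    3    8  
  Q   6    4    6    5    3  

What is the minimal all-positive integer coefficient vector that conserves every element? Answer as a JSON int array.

Coefficients: [5, 4, 1, 1, 1]

R: 5·4 = 20 | 4·4+1·3+1·0+1·1 = 20
L: 5·7 = 35 | 4·6+1·6+1·4+1·1 = 35
X: 5·7 = 35 | 4·6+1·3+1·4+1·4 = 35
B: 5·3 = 15 | 4·0+1·4+1·3+1·8 = 15
Q: 5·6 = 30 | 4·4+1·6+1·5+1·3 = 30
gcd(5,4,1,1,1) = 1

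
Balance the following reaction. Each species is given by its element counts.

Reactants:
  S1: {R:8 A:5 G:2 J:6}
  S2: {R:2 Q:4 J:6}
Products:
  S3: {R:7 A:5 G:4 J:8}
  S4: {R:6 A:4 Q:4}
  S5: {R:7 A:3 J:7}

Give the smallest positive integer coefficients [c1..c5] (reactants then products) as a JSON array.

Coefficients: [4, 1, 2, 1, 2]

R: 4·8+1·2 = 34 | 2·7+1·6+2·7 = 34
A: 4·5+1·0 = 20 | 2·5+1·4+2·3 = 20
G: 4·2+1·0 = 8 | 2·4+1·0+2·0 = 8
Q: 4·0+1·4 = 4 | 2·0+1·4+2·0 = 4
J: 4·6+1·6 = 30 | 2·8+1·0+2·7 = 30
gcd(4,1,2,1,2) = 1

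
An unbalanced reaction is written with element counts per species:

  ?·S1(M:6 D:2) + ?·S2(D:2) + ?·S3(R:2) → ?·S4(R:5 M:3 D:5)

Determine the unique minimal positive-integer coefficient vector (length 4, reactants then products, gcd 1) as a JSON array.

Coefficients: [1, 4, 5, 2]

R: 1·0+4·0+5·2 = 10 | 2·5 = 10
M: 1·6+4·0+5·0 = 6 | 2·3 = 6
D: 1·2+4·2+5·0 = 10 | 2·5 = 10
gcd(1,4,5,2) = 1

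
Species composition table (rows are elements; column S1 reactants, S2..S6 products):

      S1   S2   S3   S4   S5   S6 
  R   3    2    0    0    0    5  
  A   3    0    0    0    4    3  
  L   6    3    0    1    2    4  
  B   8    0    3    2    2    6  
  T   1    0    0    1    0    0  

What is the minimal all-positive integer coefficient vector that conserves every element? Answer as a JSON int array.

Coefficients: [5, 5, 6, 5, 3, 1]

R: 5·3 = 15 | 5·2+6·0+5·0+3·0+1·5 = 15
A: 5·3 = 15 | 5·0+6·0+5·0+3·4+1·3 = 15
L: 5·6 = 30 | 5·3+6·0+5·1+3·2+1·4 = 30
B: 5·8 = 40 | 5·0+6·3+5·2+3·2+1·6 = 40
T: 5·1 = 5 | 5·0+6·0+5·1+3·0+1·0 = 5
gcd(5,5,6,5,3,1) = 1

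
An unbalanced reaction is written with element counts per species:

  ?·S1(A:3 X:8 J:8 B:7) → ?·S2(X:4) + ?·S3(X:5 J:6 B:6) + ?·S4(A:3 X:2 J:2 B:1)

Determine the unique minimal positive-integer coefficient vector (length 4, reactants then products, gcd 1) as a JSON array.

Coefficients: [4, 1, 4, 4]

A: 4·3 = 12 | 1·0+4·0+4·3 = 12
X: 4·8 = 32 | 1·4+4·5+4·2 = 32
J: 4·8 = 32 | 1·0+4·6+4·2 = 32
B: 4·7 = 28 | 1·0+4·6+4·1 = 28
gcd(4,1,4,4) = 1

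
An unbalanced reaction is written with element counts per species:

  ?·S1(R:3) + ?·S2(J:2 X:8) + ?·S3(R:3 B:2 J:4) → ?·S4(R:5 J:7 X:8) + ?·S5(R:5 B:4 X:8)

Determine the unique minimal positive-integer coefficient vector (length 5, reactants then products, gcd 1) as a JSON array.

Coefficients: [3, 3, 2, 2, 1]

R: 3·3+3·0+2·3 = 15 | 2·5+1·5 = 15
B: 3·0+3·0+2·2 = 4 | 2·0+1·4 = 4
J: 3·0+3·2+2·4 = 14 | 2·7+1·0 = 14
X: 3·0+3·8+2·0 = 24 | 2·8+1·8 = 24
gcd(3,3,2,2,1) = 1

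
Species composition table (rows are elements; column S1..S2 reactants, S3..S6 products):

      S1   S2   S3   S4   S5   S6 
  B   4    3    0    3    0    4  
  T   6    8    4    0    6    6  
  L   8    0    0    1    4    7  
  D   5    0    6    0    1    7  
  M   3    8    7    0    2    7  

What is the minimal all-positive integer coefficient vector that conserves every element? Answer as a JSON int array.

B: 5·4+2·3 = 26 | 1·0+6·3+5·0+2·4 = 26
T: 5·6+2·8 = 46 | 1·4+6·0+5·6+2·6 = 46
L: 5·8+2·0 = 40 | 1·0+6·1+5·4+2·7 = 40
D: 5·5+2·0 = 25 | 1·6+6·0+5·1+2·7 = 25
M: 5·3+2·8 = 31 | 1·7+6·0+5·2+2·7 = 31
gcd(5,2,1,6,5,2) = 1

Coefficients: [5, 2, 1, 6, 5, 2]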